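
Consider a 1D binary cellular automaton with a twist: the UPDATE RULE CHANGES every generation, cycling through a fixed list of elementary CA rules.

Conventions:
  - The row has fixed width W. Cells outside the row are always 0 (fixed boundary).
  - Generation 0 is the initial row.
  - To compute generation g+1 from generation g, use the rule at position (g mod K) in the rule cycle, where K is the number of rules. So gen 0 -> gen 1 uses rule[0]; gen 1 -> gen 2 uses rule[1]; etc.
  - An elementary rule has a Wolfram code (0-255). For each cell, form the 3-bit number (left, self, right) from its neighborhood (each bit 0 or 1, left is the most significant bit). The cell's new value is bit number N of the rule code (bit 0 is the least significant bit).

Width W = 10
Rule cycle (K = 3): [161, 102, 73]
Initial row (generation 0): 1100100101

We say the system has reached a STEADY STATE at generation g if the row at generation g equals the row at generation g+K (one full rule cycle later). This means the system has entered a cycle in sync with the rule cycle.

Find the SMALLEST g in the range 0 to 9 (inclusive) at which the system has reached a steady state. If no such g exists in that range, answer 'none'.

Answer: none

Derivation:
Gen 0: 1100100101
Gen 1 (rule 161): 0000000010
Gen 2 (rule 102): 0000000110
Gen 3 (rule 73): 1111110110
Gen 4 (rule 161): 0111101000
Gen 5 (rule 102): 1000111000
Gen 6 (rule 73): 0010101011
Gen 7 (rule 161): 1001010100
Gen 8 (rule 102): 1011111100
Gen 9 (rule 73): 0010000101
Gen 10 (rule 161): 1000110010
Gen 11 (rule 102): 1001010110
Gen 12 (rule 73): 0000000110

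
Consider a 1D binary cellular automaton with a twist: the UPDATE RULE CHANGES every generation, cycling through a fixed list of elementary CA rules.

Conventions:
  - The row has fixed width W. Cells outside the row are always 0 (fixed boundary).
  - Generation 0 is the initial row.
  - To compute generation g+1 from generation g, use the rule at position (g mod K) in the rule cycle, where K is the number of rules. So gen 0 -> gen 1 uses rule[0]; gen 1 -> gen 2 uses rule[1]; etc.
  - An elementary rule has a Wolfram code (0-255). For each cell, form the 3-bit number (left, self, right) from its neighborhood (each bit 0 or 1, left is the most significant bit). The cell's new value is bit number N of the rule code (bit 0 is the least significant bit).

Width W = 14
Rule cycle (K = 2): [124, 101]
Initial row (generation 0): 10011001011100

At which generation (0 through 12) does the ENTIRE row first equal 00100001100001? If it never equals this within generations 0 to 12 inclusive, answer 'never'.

Answer: 8

Derivation:
Gen 0: 10011001011100
Gen 1 (rule 124): 11011101110110
Gen 2 (rule 101): 01100110011010
Gen 3 (rule 124): 01110111011111
Gen 4 (rule 101): 00011001100001
Gen 5 (rule 124): 00011101110001
Gen 6 (rule 101): 11000110010101
Gen 7 (rule 124): 11100111011111
Gen 8 (rule 101): 00100001100001
Gen 9 (rule 124): 00110001110001
Gen 10 (rule 101): 10010100010101
Gen 11 (rule 124): 11011110011111
Gen 12 (rule 101): 01100010000001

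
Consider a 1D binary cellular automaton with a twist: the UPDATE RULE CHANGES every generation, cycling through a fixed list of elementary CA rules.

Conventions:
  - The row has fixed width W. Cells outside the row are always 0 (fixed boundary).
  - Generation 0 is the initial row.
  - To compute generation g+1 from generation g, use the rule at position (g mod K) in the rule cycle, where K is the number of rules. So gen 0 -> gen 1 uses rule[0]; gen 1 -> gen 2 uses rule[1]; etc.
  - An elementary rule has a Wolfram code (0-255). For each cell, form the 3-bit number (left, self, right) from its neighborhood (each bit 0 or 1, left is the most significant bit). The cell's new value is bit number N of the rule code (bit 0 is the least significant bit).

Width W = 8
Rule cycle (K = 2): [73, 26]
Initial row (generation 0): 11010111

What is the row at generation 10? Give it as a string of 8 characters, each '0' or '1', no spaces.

Answer: 11010110

Derivation:
Gen 0: 11010111
Gen 1 (rule 73): 11000101
Gen 2 (rule 26): 10101000
Gen 3 (rule 73): 00000011
Gen 4 (rule 26): 00000110
Gen 5 (rule 73): 11110110
Gen 6 (rule 26): 10000101
Gen 7 (rule 73): 00110000
Gen 8 (rule 26): 01101000
Gen 9 (rule 73): 01100011
Gen 10 (rule 26): 11010110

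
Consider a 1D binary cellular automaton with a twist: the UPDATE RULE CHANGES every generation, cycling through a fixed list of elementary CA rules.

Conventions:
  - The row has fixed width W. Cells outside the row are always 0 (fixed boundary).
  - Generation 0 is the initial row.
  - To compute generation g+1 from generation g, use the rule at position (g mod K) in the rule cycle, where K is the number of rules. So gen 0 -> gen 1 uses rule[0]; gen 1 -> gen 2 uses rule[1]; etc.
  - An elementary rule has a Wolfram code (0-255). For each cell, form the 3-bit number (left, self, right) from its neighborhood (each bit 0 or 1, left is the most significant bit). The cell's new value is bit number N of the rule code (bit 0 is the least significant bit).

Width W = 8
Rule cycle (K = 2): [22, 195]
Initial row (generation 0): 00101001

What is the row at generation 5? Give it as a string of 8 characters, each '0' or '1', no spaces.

Gen 0: 00101001
Gen 1 (rule 22): 01101111
Gen 2 (rule 195): 10100111
Gen 3 (rule 22): 10111000
Gen 4 (rule 195): 00011011
Gen 5 (rule 22): 00100000

Answer: 00100000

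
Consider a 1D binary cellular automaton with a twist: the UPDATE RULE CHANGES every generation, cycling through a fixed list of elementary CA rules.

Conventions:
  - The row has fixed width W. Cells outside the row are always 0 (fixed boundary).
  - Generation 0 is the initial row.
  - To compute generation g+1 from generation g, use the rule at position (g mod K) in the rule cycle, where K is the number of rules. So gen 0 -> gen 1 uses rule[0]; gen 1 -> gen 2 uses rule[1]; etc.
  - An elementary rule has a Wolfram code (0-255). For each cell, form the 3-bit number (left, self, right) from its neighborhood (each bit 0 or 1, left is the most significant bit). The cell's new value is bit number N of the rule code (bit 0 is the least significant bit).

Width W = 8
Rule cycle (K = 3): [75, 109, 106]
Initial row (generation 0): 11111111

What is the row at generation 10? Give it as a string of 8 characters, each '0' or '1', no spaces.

Answer: 11101110

Derivation:
Gen 0: 11111111
Gen 1 (rule 75): 10000001
Gen 2 (rule 109): 10111101
Gen 3 (rule 106): 01100110
Gen 4 (rule 75): 11101110
Gen 5 (rule 109): 10111010
Gen 6 (rule 106): 01101100
Gen 7 (rule 75): 11101101
Gen 8 (rule 109): 10111111
Gen 9 (rule 106): 01100001
Gen 10 (rule 75): 11101110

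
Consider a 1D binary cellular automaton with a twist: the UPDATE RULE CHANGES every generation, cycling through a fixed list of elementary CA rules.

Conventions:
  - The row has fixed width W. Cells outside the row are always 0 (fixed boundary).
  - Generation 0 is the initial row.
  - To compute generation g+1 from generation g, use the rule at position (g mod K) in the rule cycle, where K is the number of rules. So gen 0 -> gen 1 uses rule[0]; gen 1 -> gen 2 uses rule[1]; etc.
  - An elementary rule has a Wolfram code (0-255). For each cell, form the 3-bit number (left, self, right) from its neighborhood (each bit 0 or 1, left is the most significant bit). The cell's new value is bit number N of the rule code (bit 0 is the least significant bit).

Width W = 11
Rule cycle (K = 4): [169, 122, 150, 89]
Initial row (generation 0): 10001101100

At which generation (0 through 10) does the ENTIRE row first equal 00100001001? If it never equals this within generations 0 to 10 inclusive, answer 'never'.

Answer: 9

Derivation:
Gen 0: 10001101100
Gen 1 (rule 169): 00101011001
Gen 2 (rule 122): 01010111110
Gen 3 (rule 150): 11010011101
Gen 4 (rule 89): 11001010100
Gen 5 (rule 169): 10000101001
Gen 6 (rule 122): 01001010110
Gen 7 (rule 150): 11111010001
Gen 8 (rule 89): 10001001100
Gen 9 (rule 169): 00100001001
Gen 10 (rule 122): 01010010110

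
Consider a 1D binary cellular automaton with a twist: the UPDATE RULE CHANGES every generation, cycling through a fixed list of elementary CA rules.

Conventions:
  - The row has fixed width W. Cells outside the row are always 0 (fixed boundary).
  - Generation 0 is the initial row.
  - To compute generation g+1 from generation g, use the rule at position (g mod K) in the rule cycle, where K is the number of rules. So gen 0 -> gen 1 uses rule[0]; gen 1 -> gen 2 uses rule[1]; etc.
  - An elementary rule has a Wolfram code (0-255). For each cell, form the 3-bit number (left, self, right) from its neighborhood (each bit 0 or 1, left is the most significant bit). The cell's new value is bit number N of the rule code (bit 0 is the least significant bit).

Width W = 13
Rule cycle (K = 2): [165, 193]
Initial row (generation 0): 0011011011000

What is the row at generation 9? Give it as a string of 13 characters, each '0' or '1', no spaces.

Answer: 1011100100111

Derivation:
Gen 0: 0011011011000
Gen 1 (rule 165): 1000100100011
Gen 2 (rule 193): 0010000001001
Gen 3 (rule 165): 1010111101001
Gen 4 (rule 193): 0000011100000
Gen 5 (rule 165): 1111001001111
Gen 6 (rule 193): 0111000000111
Gen 7 (rule 165): 0010011110010
Gen 8 (rule 193): 1000001110000
Gen 9 (rule 165): 1011100100111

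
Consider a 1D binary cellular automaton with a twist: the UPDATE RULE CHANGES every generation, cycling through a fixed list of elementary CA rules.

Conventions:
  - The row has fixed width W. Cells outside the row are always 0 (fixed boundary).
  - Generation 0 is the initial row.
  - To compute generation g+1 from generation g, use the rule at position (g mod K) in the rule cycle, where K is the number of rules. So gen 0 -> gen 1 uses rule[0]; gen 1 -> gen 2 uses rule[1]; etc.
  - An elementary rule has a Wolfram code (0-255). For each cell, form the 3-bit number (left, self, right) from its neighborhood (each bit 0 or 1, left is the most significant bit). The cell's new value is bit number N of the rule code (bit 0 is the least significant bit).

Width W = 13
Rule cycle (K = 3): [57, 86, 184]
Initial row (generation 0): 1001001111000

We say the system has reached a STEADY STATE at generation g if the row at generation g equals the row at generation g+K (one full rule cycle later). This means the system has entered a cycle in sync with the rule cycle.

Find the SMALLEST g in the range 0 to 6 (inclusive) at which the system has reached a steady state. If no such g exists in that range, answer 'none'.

Answer: 5

Derivation:
Gen 0: 1001001111000
Gen 1 (rule 57): 0100101000111
Gen 2 (rule 86): 1111101101001
Gen 3 (rule 184): 1111011010100
Gen 4 (rule 57): 1000110101011
Gen 5 (rule 86): 1101010101001
Gen 6 (rule 184): 1010101010100
Gen 7 (rule 57): 0101010101011
Gen 8 (rule 86): 1101010101001
Gen 9 (rule 184): 1010101010100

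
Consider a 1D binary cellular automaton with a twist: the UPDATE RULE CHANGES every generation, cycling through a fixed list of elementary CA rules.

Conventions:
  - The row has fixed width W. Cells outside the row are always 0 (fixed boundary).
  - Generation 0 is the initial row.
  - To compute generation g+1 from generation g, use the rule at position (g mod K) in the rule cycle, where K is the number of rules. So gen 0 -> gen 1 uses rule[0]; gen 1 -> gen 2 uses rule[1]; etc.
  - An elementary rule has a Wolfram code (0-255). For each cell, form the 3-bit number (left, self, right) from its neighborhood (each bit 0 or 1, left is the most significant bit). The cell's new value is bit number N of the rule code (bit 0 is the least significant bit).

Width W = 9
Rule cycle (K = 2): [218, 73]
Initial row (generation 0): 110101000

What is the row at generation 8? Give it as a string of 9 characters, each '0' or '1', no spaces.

Answer: 110101000

Derivation:
Gen 0: 110101000
Gen 1 (rule 218): 110000100
Gen 2 (rule 73): 110110001
Gen 3 (rule 218): 110111010
Gen 4 (rule 73): 110101000
Gen 5 (rule 218): 110000100
Gen 6 (rule 73): 110110001
Gen 7 (rule 218): 110111010
Gen 8 (rule 73): 110101000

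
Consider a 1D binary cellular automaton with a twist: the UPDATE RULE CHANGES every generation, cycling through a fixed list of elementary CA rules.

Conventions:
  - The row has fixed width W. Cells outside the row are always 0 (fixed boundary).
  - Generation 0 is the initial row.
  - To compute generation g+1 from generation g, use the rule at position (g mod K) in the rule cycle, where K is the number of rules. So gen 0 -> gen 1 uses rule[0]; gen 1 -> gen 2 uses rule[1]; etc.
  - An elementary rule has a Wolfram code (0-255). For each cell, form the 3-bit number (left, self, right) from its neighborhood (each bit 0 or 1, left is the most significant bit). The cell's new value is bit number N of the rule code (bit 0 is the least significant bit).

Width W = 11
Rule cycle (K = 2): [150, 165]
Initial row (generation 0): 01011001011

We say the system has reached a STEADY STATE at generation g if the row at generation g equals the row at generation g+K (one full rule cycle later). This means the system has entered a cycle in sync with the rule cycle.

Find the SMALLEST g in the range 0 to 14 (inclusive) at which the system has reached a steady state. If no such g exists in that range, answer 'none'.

Answer: 11

Derivation:
Gen 0: 01011001011
Gen 1 (rule 150): 11000111000
Gen 2 (rule 165): 00010010011
Gen 3 (rule 150): 00111111100
Gen 4 (rule 165): 10011111001
Gen 5 (rule 150): 11101110111
Gen 6 (rule 165): 01010101010
Gen 7 (rule 150): 11010101011
Gen 8 (rule 165): 00111111100
Gen 9 (rule 150): 01011111010
Gen 10 (rule 165): 01101110110
Gen 11 (rule 150): 10000100001
Gen 12 (rule 165): 10110101101
Gen 13 (rule 150): 10000100001
Gen 14 (rule 165): 10110101101
Gen 15 (rule 150): 10000100001
Gen 16 (rule 165): 10110101101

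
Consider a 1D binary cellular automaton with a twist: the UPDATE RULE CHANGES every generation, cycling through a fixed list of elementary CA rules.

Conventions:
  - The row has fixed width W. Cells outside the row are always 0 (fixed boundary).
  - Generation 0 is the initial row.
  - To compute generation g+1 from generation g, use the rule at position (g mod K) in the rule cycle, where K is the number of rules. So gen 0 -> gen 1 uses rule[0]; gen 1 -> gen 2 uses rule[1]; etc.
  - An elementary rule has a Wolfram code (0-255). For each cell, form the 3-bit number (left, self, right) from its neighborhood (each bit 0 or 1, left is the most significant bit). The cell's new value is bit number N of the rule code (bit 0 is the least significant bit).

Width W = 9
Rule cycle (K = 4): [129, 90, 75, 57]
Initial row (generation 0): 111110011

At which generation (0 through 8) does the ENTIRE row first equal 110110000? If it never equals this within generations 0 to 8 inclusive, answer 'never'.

Gen 0: 111110011
Gen 1 (rule 129): 011100000
Gen 2 (rule 90): 110110000
Gen 3 (rule 75): 110110111
Gen 4 (rule 57): 101101100
Gen 5 (rule 129): 000000001
Gen 6 (rule 90): 000000010
Gen 7 (rule 75): 111111100
Gen 8 (rule 57): 100000011

Answer: 2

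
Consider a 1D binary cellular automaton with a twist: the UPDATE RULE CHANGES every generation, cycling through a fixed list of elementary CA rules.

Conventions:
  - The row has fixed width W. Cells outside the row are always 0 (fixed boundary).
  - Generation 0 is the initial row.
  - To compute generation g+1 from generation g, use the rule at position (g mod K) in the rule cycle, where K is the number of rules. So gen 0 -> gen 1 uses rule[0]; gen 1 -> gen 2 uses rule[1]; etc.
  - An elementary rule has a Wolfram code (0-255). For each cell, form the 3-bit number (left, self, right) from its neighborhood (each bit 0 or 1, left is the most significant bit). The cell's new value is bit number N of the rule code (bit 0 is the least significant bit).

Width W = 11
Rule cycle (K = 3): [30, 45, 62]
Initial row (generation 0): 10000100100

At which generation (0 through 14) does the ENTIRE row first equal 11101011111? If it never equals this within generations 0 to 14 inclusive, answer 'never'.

Answer: never

Derivation:
Gen 0: 10000100100
Gen 1 (rule 30): 11001111110
Gen 2 (rule 45): 10001000000
Gen 3 (rule 62): 11011100000
Gen 4 (rule 30): 10010010000
Gen 5 (rule 45): 10010010111
Gen 6 (rule 62): 11111111100
Gen 7 (rule 30): 10000000010
Gen 8 (rule 45): 10111111010
Gen 9 (rule 62): 11100000111
Gen 10 (rule 30): 10010001100
Gen 11 (rule 45): 10010101001
Gen 12 (rule 62): 11111111111
Gen 13 (rule 30): 10000000000
Gen 14 (rule 45): 10111111111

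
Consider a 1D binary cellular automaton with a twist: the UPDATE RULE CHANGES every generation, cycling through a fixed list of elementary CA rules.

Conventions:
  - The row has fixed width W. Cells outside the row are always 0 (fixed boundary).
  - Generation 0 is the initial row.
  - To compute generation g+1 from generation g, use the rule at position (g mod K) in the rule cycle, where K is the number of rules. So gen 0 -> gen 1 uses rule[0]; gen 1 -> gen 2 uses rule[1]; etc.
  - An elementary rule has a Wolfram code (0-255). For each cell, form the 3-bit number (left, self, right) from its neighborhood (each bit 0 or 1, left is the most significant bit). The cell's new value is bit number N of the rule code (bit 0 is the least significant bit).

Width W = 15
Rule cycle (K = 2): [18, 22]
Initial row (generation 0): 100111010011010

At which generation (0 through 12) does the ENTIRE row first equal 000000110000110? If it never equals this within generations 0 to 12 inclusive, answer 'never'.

Answer: 10

Derivation:
Gen 0: 100111010011010
Gen 1 (rule 18): 011000001100001
Gen 2 (rule 22): 100100010010011
Gen 3 (rule 18): 011010101101100
Gen 4 (rule 22): 100010100000010
Gen 5 (rule 18): 010100010000101
Gen 6 (rule 22): 110110111001101
Gen 7 (rule 18): 000000000110000
Gen 8 (rule 22): 000000001001000
Gen 9 (rule 18): 000000010110100
Gen 10 (rule 22): 000000110000110
Gen 11 (rule 18): 000001001001001
Gen 12 (rule 22): 000011111111111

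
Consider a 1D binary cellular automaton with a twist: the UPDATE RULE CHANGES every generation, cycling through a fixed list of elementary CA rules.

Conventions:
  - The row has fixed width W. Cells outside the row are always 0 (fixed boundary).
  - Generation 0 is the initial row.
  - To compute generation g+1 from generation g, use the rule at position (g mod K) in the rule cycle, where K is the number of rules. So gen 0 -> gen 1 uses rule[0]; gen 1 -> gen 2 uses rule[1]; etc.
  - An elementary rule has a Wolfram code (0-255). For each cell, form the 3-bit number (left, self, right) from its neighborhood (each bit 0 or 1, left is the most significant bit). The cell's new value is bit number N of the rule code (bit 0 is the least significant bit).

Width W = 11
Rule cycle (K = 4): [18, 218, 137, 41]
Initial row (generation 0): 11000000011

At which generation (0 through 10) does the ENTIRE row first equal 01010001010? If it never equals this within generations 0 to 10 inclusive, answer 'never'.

Gen 0: 11000000011
Gen 1 (rule 18): 00100000100
Gen 2 (rule 218): 01010001010
Gen 3 (rule 137): 00000100000
Gen 4 (rule 41): 11110001111
Gen 5 (rule 18): 00001010000
Gen 6 (rule 218): 00010001000
Gen 7 (rule 137): 11000100011
Gen 8 (rule 41): 10010001010
Gen 9 (rule 18): 01101010001
Gen 10 (rule 218): 11100001010

Answer: 2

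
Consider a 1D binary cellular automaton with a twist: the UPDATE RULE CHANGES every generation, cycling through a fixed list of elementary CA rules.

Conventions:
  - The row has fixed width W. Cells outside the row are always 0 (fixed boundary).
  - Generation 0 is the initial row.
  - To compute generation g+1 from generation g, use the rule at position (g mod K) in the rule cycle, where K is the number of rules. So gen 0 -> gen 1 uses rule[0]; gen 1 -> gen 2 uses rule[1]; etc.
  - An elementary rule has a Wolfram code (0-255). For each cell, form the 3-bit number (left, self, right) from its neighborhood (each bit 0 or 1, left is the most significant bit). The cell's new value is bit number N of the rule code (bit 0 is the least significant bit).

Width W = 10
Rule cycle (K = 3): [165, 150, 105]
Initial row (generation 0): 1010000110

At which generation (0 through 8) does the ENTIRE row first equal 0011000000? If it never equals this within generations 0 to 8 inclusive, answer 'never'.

Gen 0: 1010000110
Gen 1 (rule 165): 1110110000
Gen 2 (rule 150): 0100001000
Gen 3 (rule 105): 0001100011
Gen 4 (rule 165): 1100001000
Gen 5 (rule 150): 0010011100
Gen 6 (rule 105): 1000010101
Gen 7 (rule 165): 1011011111
Gen 8 (rule 150): 1000001110

Answer: never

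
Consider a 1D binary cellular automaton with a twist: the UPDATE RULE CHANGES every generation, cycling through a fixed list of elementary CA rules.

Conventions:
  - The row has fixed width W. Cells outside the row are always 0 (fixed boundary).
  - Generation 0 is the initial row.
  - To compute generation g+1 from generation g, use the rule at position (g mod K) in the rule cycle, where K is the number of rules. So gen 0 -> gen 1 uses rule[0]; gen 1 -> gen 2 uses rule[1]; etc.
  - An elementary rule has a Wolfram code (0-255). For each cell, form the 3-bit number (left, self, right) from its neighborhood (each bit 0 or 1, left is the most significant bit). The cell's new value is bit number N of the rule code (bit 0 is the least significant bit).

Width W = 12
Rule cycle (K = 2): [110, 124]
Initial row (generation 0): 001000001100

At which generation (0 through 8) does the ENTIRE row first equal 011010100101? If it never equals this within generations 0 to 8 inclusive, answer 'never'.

Gen 0: 001000001100
Gen 1 (rule 110): 011000011100
Gen 2 (rule 124): 011100010110
Gen 3 (rule 110): 110100111110
Gen 4 (rule 124): 111110100011
Gen 5 (rule 110): 100011100111
Gen 6 (rule 124): 110010110101
Gen 7 (rule 110): 110111111111
Gen 8 (rule 124): 111100000001

Answer: never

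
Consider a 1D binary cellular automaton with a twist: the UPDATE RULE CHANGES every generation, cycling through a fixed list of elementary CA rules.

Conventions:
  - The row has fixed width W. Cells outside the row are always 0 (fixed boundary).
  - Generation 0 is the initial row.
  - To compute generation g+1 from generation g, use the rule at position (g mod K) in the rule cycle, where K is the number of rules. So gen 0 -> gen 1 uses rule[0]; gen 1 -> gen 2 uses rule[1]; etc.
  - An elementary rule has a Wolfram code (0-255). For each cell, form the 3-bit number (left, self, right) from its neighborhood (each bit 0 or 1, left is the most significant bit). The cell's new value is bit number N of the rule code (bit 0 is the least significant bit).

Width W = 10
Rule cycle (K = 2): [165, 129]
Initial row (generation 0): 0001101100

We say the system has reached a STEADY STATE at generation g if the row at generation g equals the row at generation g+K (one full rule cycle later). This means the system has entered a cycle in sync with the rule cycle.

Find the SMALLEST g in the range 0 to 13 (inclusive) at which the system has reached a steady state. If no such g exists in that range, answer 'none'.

Answer: none

Derivation:
Gen 0: 0001101100
Gen 1 (rule 165): 1100010001
Gen 2 (rule 129): 0001000100
Gen 3 (rule 165): 1101010101
Gen 4 (rule 129): 0000000000
Gen 5 (rule 165): 1111111111
Gen 6 (rule 129): 0111111110
Gen 7 (rule 165): 0011111100
Gen 8 (rule 129): 1001111001
Gen 9 (rule 165): 1000110001
Gen 10 (rule 129): 0010000100
Gen 11 (rule 165): 1010110101
Gen 12 (rule 129): 0000000000
Gen 13 (rule 165): 1111111111
Gen 14 (rule 129): 0111111110
Gen 15 (rule 165): 0011111100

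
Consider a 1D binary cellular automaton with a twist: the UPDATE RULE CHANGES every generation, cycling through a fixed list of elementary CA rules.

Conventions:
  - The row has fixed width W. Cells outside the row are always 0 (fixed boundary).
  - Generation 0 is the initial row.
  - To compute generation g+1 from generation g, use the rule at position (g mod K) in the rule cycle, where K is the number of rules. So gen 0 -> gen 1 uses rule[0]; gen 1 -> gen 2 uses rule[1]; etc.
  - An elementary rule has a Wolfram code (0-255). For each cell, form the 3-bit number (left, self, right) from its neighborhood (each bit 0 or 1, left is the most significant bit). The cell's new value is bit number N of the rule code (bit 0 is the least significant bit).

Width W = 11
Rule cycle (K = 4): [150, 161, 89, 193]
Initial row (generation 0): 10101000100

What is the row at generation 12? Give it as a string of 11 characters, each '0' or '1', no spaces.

Gen 0: 10101000100
Gen 1 (rule 150): 10101101110
Gen 2 (rule 161): 01010010100
Gen 3 (rule 89): 00001000011
Gen 4 (rule 193): 11100011001
Gen 5 (rule 150): 01010100111
Gen 6 (rule 161): 00101000010
Gen 7 (rule 89): 10000111001
Gen 8 (rule 193): 00110011000
Gen 9 (rule 150): 01001100100
Gen 10 (rule 161): 00000000001
Gen 11 (rule 89): 11111111100
Gen 12 (rule 193): 01111111101

Answer: 01111111101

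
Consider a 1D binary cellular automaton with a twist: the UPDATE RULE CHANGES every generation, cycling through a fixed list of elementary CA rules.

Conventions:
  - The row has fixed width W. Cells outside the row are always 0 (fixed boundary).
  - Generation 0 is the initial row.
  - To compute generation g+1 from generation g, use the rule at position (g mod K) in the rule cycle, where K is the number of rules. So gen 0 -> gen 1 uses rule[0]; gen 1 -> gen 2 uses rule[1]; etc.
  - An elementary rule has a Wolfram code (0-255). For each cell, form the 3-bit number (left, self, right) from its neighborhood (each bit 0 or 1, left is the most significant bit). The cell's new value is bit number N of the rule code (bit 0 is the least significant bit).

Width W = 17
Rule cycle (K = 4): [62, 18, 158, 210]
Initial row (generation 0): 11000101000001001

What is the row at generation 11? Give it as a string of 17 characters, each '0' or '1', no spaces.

Gen 0: 11000101000001001
Gen 1 (rule 62): 10101111100011111
Gen 2 (rule 18): 00000000010100000
Gen 3 (rule 158): 00000000110110000
Gen 4 (rule 210): 00000001010011000
Gen 5 (rule 62): 00000011111110100
Gen 6 (rule 18): 00000100000000010
Gen 7 (rule 158): 00001110000000111
Gen 8 (rule 210): 00010111000001011
Gen 9 (rule 62): 00111100100011110
Gen 10 (rule 18): 01000011010100001
Gen 11 (rule 158): 11100110010110011

Answer: 11100110010110011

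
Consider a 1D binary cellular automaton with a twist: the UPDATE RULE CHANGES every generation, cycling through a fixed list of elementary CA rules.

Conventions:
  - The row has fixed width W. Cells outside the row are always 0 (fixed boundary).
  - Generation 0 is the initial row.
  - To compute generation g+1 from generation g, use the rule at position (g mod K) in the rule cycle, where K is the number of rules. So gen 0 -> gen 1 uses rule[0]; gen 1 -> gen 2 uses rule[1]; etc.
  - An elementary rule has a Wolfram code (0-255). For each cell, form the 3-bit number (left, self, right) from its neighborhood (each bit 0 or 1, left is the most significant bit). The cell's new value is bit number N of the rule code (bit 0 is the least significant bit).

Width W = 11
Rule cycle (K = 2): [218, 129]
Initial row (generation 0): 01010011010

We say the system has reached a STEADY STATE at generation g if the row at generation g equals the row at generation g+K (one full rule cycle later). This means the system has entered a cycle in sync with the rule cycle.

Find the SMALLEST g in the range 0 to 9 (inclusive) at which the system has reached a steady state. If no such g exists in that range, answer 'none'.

Gen 0: 01010011010
Gen 1 (rule 218): 10001111001
Gen 2 (rule 129): 00100110000
Gen 3 (rule 218): 01011111000
Gen 4 (rule 129): 00001110011
Gen 5 (rule 218): 00011111111
Gen 6 (rule 129): 11001111110
Gen 7 (rule 218): 11111111111
Gen 8 (rule 129): 01111111110
Gen 9 (rule 218): 11111111111
Gen 10 (rule 129): 01111111110
Gen 11 (rule 218): 11111111111

Answer: 7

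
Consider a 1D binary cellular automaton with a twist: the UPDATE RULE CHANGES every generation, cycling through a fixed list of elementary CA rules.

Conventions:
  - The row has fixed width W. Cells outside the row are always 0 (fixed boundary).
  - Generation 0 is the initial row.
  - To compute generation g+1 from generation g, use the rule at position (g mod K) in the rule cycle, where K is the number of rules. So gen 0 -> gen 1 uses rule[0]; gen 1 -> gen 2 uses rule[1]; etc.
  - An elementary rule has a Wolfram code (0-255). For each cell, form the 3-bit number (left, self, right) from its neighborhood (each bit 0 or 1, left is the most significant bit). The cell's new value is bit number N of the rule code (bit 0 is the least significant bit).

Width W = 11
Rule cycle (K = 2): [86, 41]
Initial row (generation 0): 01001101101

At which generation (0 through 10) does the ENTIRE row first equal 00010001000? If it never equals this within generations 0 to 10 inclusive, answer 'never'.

Gen 0: 01001101101
Gen 1 (rule 86): 11110100101
Gen 2 (rule 41): 10001000010
Gen 3 (rule 86): 11011100111
Gen 4 (rule 41): 10110000100
Gen 5 (rule 86): 10011001110
Gen 6 (rule 41): 00010001000
Gen 7 (rule 86): 00111011100
Gen 8 (rule 41): 10100110001
Gen 9 (rule 86): 10111011011
Gen 10 (rule 41): 01100110110

Answer: 6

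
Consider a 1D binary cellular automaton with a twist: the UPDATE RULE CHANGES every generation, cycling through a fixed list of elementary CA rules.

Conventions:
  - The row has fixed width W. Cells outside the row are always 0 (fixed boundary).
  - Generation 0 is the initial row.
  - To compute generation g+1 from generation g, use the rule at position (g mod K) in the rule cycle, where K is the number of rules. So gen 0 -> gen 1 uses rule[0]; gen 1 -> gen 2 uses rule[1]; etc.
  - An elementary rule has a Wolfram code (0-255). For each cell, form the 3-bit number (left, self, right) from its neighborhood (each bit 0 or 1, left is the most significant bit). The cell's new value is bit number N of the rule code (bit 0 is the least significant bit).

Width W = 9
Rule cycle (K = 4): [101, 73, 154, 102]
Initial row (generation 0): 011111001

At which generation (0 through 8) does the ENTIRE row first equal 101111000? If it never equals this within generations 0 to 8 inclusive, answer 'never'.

Answer: never

Derivation:
Gen 0: 011111001
Gen 1 (rule 101): 000001001
Gen 2 (rule 73): 111100000
Gen 3 (rule 154): 111010000
Gen 4 (rule 102): 001110000
Gen 5 (rule 101): 100010111
Gen 6 (rule 73): 001000101
Gen 7 (rule 154): 010101000
Gen 8 (rule 102): 111111000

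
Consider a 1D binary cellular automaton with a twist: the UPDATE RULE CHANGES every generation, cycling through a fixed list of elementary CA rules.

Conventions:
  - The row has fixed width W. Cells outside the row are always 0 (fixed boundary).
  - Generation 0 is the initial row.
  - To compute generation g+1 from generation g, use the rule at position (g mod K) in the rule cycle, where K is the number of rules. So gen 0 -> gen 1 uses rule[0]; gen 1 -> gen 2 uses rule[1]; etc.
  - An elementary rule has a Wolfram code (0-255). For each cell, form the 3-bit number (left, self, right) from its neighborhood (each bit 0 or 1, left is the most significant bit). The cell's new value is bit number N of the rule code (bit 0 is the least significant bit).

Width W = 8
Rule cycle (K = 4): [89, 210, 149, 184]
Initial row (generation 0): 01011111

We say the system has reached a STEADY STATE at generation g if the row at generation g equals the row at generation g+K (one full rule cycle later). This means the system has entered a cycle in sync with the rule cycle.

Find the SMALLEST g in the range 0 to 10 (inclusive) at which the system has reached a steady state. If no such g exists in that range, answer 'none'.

Answer: none

Derivation:
Gen 0: 01011111
Gen 1 (rule 89): 00010001
Gen 2 (rule 210): 00101010
Gen 3 (rule 149): 10101011
Gen 4 (rule 184): 01010110
Gen 5 (rule 89): 00000111
Gen 6 (rule 210): 00001011
Gen 7 (rule 149): 11101000
Gen 8 (rule 184): 11010100
Gen 9 (rule 89): 11000011
Gen 10 (rule 210): 01100101
Gen 11 (rule 149): 00010101
Gen 12 (rule 184): 00001010
Gen 13 (rule 89): 11100001
Gen 14 (rule 210): 01110010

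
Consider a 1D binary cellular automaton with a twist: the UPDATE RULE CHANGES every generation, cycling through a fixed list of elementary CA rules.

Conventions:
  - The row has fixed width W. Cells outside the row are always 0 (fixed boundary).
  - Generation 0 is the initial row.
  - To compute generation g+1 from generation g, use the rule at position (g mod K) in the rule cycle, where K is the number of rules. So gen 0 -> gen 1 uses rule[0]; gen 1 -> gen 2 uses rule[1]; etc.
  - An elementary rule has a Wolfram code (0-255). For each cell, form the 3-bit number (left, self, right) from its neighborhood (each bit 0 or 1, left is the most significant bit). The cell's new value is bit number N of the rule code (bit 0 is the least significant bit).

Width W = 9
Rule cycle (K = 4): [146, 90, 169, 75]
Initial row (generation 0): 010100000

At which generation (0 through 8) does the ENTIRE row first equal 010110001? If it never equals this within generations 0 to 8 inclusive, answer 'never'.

Answer: 6

Derivation:
Gen 0: 010100000
Gen 1 (rule 146): 100010000
Gen 2 (rule 90): 010101000
Gen 3 (rule 169): 001010011
Gen 4 (rule 75): 110000111
Gen 5 (rule 146): 001001010
Gen 6 (rule 90): 010110001
Gen 7 (rule 169): 001100100
Gen 8 (rule 75): 111101001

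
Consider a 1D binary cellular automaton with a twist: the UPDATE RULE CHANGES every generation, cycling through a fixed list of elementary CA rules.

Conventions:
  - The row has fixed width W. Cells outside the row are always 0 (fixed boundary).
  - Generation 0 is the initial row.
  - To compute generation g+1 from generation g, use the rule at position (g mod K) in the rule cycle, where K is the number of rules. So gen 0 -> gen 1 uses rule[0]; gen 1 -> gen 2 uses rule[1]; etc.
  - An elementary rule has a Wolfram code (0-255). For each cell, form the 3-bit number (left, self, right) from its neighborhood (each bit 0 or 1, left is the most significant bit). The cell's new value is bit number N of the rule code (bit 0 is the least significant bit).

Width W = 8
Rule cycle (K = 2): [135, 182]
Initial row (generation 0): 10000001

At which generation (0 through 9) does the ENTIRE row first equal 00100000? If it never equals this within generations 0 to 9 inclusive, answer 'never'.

Gen 0: 10000001
Gen 1 (rule 135): 10111111
Gen 2 (rule 182): 11011110
Gen 3 (rule 135): 00001100
Gen 4 (rule 182): 00010010
Gen 5 (rule 135): 11110110
Gen 6 (rule 182): 01101001
Gen 7 (rule 135): 10001011
Gen 8 (rule 182): 11011100
Gen 9 (rule 135): 00001001

Answer: never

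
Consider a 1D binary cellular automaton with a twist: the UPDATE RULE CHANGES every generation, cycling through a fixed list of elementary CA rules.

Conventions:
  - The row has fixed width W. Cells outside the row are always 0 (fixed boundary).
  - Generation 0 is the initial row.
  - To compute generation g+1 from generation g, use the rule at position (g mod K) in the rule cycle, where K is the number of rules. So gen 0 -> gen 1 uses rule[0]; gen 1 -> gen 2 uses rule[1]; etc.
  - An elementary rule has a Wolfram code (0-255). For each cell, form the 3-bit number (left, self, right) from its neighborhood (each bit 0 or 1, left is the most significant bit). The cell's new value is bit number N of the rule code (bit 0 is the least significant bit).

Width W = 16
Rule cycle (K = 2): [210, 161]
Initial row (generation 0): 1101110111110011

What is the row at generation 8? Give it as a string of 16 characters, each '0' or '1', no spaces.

Answer: 0010111110101010

Derivation:
Gen 0: 1101110111110011
Gen 1 (rule 210): 0100110011111101
Gen 2 (rule 161): 0000000001111010
Gen 3 (rule 210): 0000000010111001
Gen 4 (rule 161): 1111111001010000
Gen 5 (rule 210): 0111111110001000
Gen 6 (rule 161): 0011111100100011
Gen 7 (rule 210): 0101111111010101
Gen 8 (rule 161): 0010111110101010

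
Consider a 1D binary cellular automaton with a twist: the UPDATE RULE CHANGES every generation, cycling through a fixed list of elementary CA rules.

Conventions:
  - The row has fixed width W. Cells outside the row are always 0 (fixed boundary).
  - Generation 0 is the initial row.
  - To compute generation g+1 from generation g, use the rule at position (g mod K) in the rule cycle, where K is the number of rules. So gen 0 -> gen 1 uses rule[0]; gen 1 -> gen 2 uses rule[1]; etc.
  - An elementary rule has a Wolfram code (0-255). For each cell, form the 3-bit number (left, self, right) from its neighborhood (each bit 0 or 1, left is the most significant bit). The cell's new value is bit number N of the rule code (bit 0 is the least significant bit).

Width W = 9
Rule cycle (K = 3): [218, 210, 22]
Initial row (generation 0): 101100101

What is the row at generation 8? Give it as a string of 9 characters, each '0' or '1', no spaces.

Answer: 101101111

Derivation:
Gen 0: 101100101
Gen 1 (rule 218): 001111000
Gen 2 (rule 210): 010111100
Gen 3 (rule 22): 110000010
Gen 4 (rule 218): 111000101
Gen 5 (rule 210): 011101000
Gen 6 (rule 22): 100001100
Gen 7 (rule 218): 010011110
Gen 8 (rule 210): 101101111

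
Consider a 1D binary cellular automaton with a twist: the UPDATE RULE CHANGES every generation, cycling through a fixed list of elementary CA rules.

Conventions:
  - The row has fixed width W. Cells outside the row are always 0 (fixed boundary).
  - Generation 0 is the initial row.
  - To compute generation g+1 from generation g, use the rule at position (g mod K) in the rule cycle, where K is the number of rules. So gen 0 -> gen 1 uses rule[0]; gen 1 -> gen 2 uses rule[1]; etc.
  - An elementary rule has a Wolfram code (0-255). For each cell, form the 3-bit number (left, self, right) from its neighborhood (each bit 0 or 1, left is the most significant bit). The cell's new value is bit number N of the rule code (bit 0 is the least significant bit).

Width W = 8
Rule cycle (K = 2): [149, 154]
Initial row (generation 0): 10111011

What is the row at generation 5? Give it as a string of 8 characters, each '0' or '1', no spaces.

Answer: 11001101

Derivation:
Gen 0: 10111011
Gen 1 (rule 149): 10010000
Gen 2 (rule 154): 01101000
Gen 3 (rule 149): 00001111
Gen 4 (rule 154): 00011110
Gen 5 (rule 149): 11001101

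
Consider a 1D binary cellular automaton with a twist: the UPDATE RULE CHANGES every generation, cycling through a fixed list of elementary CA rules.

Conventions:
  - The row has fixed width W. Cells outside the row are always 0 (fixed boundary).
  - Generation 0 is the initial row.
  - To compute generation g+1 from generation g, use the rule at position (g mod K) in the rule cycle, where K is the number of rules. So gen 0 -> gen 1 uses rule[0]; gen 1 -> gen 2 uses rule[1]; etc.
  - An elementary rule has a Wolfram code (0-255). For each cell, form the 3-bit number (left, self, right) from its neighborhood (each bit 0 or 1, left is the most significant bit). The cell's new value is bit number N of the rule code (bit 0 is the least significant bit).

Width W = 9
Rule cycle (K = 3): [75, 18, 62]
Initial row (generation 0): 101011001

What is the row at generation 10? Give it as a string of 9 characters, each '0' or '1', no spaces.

Answer: 111111111

Derivation:
Gen 0: 101011001
Gen 1 (rule 75): 000011010
Gen 2 (rule 18): 000100001
Gen 3 (rule 62): 001110011
Gen 4 (rule 75): 111010111
Gen 5 (rule 18): 000000000
Gen 6 (rule 62): 000000000
Gen 7 (rule 75): 111111111
Gen 8 (rule 18): 000000000
Gen 9 (rule 62): 000000000
Gen 10 (rule 75): 111111111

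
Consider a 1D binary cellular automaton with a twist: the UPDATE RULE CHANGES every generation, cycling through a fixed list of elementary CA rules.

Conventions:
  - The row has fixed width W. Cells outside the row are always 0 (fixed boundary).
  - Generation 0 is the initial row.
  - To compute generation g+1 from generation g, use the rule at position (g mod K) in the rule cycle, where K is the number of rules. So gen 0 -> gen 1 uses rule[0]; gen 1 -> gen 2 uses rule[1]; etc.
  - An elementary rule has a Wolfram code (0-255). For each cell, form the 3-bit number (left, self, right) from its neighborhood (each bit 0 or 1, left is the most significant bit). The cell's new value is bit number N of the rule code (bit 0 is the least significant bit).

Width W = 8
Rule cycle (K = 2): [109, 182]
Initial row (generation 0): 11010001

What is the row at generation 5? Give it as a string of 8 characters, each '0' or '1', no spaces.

Answer: 11111101

Derivation:
Gen 0: 11010001
Gen 1 (rule 109): 11110101
Gen 2 (rule 182): 01101111
Gen 3 (rule 109): 01111001
Gen 4 (rule 182): 10110111
Gen 5 (rule 109): 11111101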